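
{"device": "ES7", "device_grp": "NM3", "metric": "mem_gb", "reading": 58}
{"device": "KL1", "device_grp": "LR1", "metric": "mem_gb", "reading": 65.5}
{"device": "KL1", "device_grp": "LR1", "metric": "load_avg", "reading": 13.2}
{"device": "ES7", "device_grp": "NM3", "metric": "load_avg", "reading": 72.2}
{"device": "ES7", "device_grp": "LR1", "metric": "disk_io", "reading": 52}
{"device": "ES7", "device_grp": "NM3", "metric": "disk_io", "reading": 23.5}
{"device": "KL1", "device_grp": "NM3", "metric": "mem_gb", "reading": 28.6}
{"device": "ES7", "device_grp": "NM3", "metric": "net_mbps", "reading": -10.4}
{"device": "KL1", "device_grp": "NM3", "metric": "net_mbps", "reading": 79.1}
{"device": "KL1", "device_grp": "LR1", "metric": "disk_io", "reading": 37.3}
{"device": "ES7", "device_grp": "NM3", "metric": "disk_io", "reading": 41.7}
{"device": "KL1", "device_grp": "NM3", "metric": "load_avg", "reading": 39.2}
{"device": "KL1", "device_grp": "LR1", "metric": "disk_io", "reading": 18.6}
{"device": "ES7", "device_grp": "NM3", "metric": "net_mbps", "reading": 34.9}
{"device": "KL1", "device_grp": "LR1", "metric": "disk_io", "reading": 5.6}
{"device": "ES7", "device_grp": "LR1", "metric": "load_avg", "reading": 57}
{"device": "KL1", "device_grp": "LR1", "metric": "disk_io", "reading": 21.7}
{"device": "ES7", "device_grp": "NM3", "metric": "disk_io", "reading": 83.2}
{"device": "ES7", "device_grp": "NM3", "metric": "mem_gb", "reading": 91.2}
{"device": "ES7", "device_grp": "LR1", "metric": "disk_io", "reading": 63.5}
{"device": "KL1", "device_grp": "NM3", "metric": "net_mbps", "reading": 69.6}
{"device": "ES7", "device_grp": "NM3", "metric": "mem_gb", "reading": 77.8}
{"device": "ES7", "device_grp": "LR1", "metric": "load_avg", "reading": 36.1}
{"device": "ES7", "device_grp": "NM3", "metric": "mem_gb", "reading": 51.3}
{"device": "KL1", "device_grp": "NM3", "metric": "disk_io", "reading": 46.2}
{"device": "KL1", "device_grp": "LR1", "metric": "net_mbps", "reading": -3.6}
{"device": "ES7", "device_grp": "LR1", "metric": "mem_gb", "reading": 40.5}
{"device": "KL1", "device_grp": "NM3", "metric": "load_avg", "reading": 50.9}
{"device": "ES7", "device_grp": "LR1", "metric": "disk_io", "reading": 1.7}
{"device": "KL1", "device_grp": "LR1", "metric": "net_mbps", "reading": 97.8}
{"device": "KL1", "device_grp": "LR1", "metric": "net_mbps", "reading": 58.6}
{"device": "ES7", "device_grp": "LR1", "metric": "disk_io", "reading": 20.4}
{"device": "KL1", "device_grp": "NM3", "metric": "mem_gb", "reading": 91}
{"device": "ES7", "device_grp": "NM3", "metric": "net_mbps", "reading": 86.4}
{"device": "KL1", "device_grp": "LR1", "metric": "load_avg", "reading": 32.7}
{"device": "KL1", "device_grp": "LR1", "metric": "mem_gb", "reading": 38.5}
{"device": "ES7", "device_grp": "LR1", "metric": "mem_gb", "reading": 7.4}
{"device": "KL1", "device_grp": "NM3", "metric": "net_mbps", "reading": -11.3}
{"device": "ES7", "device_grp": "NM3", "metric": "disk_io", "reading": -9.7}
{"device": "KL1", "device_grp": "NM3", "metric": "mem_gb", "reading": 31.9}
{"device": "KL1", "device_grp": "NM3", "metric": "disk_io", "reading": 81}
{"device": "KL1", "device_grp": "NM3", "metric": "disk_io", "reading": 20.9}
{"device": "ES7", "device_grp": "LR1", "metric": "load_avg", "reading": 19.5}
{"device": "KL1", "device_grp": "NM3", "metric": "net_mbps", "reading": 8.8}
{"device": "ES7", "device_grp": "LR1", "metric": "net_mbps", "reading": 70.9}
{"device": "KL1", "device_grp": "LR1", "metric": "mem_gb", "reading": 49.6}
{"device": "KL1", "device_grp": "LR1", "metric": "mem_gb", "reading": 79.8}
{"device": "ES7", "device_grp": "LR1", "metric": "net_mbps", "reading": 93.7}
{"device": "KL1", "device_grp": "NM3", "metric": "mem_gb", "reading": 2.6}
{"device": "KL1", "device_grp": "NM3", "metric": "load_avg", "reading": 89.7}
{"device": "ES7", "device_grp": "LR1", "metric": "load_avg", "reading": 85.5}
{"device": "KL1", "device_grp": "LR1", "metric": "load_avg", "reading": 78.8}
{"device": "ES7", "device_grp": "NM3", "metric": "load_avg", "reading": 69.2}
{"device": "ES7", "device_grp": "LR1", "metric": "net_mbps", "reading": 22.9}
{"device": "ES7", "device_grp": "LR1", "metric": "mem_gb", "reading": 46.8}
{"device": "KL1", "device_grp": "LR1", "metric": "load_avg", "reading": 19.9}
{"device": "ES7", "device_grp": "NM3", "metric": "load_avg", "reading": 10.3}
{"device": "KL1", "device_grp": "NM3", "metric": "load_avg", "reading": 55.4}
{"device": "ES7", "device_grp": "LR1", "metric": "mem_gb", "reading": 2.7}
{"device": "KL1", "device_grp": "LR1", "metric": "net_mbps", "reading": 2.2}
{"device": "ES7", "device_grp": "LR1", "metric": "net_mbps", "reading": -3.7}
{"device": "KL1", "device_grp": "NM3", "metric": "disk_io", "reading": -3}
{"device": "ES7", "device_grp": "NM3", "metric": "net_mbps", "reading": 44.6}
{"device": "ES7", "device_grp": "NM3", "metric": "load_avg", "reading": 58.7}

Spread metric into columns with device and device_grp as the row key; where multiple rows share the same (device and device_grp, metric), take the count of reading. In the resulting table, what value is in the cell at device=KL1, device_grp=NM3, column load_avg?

4

Rows with device=KL1, device_grp=NM3 and metric=load_avg: reading values are 39.2, 50.9, 89.7, 55.4.
4 rows match — count = 4.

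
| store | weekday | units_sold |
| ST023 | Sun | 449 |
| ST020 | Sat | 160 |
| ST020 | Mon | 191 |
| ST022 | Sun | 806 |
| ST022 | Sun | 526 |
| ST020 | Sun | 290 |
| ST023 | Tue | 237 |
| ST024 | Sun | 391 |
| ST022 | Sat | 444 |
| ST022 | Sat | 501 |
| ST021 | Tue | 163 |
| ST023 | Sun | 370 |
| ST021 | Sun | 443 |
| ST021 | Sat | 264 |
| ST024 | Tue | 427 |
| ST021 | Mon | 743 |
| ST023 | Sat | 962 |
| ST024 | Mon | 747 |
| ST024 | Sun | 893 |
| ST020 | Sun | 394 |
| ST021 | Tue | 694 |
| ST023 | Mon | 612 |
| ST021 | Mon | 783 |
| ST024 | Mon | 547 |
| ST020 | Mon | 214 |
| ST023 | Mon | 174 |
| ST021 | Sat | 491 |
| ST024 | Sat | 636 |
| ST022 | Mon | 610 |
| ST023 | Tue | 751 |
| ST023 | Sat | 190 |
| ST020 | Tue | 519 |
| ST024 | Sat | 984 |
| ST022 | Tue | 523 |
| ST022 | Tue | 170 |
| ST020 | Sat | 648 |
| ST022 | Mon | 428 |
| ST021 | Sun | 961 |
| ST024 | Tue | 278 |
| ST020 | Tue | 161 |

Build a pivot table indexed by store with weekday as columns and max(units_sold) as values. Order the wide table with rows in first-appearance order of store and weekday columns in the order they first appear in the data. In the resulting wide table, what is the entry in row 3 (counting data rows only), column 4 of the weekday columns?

With rows in first-appearance order of store, row 3 is store=ST022. weekday columns in first-appearance order: Sun, Sat, Mon, Tue; column 4 is Tue.
Long rows with store=ST022, weekday=Tue: max(523, 170) = 523.

523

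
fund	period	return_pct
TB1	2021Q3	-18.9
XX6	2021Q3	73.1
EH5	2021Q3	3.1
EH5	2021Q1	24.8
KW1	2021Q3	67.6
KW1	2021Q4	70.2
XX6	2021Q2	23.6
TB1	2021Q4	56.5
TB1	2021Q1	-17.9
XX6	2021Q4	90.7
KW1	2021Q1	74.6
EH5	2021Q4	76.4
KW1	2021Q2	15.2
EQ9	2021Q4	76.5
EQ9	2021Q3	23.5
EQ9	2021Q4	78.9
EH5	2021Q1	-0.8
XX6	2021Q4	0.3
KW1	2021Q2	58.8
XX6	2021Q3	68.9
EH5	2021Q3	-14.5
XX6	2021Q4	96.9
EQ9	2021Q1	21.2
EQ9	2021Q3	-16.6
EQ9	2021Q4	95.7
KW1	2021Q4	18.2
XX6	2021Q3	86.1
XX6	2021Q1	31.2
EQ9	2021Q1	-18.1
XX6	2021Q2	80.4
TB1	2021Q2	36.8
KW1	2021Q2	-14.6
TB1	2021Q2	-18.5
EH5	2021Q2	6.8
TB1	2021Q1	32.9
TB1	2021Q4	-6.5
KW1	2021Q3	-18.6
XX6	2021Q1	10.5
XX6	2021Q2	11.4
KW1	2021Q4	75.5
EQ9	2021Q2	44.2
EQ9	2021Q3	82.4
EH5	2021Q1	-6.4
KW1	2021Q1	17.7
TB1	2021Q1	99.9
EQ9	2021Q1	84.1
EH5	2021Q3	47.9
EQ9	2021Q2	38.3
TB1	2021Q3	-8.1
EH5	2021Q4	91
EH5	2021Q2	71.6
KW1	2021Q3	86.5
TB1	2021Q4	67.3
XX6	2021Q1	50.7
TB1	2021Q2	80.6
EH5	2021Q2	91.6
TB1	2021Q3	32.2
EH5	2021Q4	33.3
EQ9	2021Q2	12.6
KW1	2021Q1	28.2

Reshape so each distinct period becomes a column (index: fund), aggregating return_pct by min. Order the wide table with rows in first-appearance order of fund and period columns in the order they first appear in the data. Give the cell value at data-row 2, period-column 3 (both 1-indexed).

With rows in first-appearance order of fund, row 2 is fund=XX6. period columns in first-appearance order: 2021Q3, 2021Q1, 2021Q4, 2021Q2; column 3 is 2021Q4.
Long rows with fund=XX6, period=2021Q4: min(90.7, 0.3, 96.9) = 0.3.

0.3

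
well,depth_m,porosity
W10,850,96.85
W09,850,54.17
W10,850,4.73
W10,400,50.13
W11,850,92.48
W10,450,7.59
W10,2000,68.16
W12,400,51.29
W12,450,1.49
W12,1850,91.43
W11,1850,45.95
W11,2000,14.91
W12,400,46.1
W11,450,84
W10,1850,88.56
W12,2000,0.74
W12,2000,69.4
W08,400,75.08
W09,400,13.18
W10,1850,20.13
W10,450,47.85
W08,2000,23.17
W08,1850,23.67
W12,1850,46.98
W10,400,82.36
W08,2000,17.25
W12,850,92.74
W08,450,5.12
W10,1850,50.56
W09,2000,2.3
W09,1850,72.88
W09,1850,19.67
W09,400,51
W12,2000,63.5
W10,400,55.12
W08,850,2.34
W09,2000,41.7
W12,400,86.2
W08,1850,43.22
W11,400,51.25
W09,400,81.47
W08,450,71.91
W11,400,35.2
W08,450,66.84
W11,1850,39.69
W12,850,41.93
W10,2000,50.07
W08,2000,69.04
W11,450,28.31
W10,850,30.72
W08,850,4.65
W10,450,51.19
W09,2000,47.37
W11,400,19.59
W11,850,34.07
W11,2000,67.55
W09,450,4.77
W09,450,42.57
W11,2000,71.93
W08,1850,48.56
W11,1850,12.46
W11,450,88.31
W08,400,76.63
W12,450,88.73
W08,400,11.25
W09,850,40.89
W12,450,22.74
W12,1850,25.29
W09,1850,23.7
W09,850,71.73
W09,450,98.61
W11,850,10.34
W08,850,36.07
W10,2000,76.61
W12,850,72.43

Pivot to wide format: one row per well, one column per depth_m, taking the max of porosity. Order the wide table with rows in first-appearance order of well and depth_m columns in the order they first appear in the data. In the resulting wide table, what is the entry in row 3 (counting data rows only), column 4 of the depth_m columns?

With rows in first-appearance order of well, row 3 is well=W11. depth_m columns in first-appearance order: 850, 400, 450, 2000, 1850; column 4 is 2000.
Long rows with well=W11, depth_m=2000: max(14.91, 67.55, 71.93) = 71.93.

71.93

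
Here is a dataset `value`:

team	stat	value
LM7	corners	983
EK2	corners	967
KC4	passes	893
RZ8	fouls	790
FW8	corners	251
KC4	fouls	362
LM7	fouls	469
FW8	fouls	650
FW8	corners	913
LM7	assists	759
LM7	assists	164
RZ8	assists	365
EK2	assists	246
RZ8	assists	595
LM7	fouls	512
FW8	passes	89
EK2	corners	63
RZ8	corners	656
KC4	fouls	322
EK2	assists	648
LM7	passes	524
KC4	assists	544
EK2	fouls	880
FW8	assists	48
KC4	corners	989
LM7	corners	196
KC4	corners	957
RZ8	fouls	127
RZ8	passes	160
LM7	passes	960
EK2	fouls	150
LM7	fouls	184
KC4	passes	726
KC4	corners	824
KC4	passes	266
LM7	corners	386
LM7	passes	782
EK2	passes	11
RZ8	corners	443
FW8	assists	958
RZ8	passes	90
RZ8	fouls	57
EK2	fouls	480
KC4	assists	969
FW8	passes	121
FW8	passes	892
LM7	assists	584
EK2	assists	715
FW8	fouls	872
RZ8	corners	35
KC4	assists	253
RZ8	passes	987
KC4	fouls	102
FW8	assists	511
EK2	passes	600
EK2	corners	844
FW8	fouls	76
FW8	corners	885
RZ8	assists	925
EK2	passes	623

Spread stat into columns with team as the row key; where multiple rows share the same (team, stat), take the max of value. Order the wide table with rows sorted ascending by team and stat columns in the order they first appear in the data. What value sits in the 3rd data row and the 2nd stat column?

893

With rows sorted ascending by team, row 3 is team=KC4. stat columns in first-appearance order: corners, passes, fouls, assists; column 2 is passes.
Long rows with team=KC4, stat=passes: max(893, 726, 266) = 893.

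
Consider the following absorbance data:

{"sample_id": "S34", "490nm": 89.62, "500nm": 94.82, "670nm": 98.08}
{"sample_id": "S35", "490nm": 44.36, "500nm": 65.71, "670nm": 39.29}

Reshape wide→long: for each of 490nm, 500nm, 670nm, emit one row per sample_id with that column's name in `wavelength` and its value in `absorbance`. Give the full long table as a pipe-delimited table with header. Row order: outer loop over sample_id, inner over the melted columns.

| sample_id | wavelength | absorbance |
| S34 | 490nm | 89.62 |
| S34 | 500nm | 94.82 |
| S34 | 670nm | 98.08 |
| S35 | 490nm | 44.36 |
| S35 | 500nm | 65.71 |
| S35 | 670nm | 39.29 |

Each (sample_id, column) pair becomes one row: 2 × 3 = 6 rows.
For example, (S34, 490nm) → absorbance=89.62.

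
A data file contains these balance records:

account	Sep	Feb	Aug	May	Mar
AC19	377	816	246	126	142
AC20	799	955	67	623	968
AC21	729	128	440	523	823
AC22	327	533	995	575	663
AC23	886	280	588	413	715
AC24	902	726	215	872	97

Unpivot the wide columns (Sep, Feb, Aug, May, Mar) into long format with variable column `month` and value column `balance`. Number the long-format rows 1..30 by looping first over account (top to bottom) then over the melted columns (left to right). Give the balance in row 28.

215

30 rows total (6 × 5). Row 28: index ⌊(28-1)/5⌋ = 5 into account → AC24; (28-1) mod 5 = 2 into the melted columns → Aug.
So row 28 is (AC24, Aug, 215); balance = 215.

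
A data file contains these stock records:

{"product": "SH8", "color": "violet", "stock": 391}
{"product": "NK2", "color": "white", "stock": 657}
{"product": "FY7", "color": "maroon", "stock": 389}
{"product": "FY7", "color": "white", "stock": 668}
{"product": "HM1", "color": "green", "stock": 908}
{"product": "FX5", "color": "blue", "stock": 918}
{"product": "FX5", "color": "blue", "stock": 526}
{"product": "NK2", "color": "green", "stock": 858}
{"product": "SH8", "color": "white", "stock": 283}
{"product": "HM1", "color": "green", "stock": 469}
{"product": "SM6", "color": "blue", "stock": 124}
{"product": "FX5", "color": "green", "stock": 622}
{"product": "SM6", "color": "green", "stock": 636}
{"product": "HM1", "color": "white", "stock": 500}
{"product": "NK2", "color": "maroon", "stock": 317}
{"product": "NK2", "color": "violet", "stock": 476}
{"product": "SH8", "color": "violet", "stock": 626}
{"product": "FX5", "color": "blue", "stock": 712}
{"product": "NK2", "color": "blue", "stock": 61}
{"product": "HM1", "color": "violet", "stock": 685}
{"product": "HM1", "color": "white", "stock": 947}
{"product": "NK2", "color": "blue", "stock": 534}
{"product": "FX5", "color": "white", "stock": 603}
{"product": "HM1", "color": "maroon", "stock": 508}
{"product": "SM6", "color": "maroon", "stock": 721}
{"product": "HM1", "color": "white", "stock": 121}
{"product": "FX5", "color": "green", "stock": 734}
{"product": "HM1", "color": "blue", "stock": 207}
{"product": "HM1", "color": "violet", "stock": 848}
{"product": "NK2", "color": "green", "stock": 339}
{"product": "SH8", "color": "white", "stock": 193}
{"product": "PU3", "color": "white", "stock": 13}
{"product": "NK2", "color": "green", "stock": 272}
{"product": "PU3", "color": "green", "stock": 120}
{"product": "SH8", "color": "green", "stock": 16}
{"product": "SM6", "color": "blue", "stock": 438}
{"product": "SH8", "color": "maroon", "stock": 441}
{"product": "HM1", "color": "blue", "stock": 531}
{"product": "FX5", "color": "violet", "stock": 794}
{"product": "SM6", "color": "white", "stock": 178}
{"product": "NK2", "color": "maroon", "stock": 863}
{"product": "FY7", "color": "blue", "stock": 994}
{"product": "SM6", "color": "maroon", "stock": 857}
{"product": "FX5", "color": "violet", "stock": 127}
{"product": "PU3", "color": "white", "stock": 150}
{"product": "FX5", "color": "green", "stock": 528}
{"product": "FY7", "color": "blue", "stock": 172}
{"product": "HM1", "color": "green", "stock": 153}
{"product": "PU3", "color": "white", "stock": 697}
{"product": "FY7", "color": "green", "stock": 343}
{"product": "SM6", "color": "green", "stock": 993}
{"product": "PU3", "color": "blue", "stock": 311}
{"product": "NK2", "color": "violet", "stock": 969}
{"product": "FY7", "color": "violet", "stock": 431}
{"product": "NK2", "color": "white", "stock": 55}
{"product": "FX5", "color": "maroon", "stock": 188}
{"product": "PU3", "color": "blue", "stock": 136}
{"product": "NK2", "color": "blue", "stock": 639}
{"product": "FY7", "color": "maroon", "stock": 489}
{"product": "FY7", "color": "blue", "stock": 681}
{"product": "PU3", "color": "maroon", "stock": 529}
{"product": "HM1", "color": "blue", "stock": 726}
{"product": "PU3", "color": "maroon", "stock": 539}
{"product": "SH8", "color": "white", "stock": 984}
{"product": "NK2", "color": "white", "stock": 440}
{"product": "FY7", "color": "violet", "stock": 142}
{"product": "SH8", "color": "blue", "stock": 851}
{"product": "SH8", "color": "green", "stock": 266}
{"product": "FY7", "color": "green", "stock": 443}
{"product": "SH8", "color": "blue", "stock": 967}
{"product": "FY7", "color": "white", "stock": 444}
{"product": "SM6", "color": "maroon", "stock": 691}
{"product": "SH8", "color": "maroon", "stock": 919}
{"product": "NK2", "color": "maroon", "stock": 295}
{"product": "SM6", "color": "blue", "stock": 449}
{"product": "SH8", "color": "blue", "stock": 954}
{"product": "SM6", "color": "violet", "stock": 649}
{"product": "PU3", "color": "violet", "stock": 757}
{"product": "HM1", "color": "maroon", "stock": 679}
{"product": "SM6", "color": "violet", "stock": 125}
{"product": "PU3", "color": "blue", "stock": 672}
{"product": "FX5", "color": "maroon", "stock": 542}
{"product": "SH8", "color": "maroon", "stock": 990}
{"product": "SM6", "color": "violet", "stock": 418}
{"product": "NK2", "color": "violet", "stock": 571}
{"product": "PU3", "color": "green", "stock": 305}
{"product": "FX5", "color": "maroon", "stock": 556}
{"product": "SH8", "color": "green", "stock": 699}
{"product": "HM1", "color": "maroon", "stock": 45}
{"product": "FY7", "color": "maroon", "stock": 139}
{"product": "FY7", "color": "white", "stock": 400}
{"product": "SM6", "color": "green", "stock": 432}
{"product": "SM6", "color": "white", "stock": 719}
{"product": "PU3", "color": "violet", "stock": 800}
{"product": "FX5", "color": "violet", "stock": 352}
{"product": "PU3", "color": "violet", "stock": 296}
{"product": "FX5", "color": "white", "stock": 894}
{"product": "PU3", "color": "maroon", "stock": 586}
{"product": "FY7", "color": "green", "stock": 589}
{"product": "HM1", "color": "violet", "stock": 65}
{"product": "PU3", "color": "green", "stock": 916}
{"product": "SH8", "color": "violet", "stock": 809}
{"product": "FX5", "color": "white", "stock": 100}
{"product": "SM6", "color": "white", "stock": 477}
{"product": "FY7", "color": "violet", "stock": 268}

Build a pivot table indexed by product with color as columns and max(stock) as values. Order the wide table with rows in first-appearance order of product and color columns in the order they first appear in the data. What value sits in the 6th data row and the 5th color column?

With rows in first-appearance order of product, row 6 is product=SM6. color columns in first-appearance order: violet, white, maroon, green, blue; column 5 is blue.
Long rows with product=SM6, color=blue: max(124, 438, 449) = 449.

449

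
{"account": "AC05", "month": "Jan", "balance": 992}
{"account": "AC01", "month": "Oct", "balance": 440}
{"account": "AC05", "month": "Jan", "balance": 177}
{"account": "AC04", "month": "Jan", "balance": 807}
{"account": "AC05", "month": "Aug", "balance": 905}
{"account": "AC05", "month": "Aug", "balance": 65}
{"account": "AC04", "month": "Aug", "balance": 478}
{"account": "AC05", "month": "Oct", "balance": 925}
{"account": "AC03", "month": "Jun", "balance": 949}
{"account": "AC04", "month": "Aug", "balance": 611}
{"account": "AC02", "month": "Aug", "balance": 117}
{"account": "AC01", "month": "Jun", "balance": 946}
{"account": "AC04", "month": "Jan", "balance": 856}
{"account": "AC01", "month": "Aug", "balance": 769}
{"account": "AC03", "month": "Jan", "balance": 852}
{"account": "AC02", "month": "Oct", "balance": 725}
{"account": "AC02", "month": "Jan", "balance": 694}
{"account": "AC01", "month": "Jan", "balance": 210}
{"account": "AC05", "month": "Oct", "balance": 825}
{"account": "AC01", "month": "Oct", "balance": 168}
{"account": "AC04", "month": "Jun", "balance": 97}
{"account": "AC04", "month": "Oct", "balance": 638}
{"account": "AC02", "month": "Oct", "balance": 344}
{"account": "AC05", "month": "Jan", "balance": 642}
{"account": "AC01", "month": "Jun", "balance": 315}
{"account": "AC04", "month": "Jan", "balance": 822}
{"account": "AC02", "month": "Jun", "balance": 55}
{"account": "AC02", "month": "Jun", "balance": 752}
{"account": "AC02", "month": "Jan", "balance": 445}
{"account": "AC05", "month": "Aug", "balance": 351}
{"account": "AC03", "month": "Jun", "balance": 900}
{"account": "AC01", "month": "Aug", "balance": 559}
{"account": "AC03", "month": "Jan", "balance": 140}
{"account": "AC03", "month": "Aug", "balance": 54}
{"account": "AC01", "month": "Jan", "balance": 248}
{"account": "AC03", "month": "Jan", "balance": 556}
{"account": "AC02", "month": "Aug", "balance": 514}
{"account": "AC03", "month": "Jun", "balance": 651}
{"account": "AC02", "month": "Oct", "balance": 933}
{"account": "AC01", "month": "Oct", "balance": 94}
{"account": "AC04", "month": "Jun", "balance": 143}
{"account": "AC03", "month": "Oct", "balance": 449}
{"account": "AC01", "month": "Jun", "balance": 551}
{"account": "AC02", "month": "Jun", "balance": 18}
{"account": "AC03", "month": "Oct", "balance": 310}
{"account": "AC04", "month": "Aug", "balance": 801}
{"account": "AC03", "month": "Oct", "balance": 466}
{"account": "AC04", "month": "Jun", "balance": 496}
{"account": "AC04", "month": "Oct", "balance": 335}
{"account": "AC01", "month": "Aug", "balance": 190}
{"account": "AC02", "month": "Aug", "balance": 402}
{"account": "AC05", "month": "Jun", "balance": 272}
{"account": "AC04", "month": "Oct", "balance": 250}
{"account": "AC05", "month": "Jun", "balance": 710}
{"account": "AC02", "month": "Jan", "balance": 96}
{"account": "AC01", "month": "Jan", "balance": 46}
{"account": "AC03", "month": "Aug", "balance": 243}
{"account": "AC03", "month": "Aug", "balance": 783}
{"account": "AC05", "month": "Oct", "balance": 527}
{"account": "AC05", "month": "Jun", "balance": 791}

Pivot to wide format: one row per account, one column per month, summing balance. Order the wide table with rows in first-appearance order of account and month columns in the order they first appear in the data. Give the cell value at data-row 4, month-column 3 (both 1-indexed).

1080

With rows in first-appearance order of account, row 4 is account=AC03. month columns in first-appearance order: Jan, Oct, Aug, Jun; column 3 is Aug.
Long rows with account=AC03, month=Aug: 54 + 243 + 783 = 1080.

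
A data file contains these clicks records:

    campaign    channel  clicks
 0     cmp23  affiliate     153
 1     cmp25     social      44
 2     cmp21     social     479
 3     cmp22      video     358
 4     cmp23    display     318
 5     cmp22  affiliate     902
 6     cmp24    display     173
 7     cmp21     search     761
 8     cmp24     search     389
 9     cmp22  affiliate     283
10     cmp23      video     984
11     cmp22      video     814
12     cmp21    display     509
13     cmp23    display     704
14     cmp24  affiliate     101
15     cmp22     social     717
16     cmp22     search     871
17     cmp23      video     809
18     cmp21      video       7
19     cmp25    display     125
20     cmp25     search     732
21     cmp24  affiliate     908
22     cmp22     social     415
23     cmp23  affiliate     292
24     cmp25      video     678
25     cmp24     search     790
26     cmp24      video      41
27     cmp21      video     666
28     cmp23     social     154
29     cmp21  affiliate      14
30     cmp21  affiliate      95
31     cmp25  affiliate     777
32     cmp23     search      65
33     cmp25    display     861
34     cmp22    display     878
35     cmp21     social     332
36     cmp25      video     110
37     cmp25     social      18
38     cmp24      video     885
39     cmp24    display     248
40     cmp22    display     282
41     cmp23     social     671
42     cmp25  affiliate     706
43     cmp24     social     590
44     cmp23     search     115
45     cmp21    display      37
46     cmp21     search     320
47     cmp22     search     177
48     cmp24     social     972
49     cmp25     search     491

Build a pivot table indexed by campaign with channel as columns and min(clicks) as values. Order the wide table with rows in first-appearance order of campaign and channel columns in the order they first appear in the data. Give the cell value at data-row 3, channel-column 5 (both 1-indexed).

320

With rows in first-appearance order of campaign, row 3 is campaign=cmp21. channel columns in first-appearance order: affiliate, social, video, display, search; column 5 is search.
Long rows with campaign=cmp21, channel=search: min(761, 320) = 320.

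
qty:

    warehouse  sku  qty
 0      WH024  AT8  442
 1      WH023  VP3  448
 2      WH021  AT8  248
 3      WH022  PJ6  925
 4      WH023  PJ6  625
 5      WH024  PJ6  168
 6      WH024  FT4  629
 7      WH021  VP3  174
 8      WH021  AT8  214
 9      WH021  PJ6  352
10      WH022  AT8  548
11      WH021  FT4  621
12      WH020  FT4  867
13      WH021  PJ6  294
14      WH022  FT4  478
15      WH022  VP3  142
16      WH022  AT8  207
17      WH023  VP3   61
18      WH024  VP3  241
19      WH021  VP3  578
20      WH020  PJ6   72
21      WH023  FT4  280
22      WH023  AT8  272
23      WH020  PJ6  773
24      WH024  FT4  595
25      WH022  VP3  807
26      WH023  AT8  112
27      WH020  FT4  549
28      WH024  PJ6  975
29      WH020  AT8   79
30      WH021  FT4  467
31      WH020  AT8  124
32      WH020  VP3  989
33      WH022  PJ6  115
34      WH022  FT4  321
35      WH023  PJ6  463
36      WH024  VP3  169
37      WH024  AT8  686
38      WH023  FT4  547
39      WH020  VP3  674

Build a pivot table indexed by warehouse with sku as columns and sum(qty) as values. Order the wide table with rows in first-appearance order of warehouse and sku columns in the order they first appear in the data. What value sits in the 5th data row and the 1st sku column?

With rows in first-appearance order of warehouse, row 5 is warehouse=WH020. sku columns in first-appearance order: AT8, VP3, PJ6, FT4; column 1 is AT8.
Long rows with warehouse=WH020, sku=AT8: 79 + 124 = 203.

203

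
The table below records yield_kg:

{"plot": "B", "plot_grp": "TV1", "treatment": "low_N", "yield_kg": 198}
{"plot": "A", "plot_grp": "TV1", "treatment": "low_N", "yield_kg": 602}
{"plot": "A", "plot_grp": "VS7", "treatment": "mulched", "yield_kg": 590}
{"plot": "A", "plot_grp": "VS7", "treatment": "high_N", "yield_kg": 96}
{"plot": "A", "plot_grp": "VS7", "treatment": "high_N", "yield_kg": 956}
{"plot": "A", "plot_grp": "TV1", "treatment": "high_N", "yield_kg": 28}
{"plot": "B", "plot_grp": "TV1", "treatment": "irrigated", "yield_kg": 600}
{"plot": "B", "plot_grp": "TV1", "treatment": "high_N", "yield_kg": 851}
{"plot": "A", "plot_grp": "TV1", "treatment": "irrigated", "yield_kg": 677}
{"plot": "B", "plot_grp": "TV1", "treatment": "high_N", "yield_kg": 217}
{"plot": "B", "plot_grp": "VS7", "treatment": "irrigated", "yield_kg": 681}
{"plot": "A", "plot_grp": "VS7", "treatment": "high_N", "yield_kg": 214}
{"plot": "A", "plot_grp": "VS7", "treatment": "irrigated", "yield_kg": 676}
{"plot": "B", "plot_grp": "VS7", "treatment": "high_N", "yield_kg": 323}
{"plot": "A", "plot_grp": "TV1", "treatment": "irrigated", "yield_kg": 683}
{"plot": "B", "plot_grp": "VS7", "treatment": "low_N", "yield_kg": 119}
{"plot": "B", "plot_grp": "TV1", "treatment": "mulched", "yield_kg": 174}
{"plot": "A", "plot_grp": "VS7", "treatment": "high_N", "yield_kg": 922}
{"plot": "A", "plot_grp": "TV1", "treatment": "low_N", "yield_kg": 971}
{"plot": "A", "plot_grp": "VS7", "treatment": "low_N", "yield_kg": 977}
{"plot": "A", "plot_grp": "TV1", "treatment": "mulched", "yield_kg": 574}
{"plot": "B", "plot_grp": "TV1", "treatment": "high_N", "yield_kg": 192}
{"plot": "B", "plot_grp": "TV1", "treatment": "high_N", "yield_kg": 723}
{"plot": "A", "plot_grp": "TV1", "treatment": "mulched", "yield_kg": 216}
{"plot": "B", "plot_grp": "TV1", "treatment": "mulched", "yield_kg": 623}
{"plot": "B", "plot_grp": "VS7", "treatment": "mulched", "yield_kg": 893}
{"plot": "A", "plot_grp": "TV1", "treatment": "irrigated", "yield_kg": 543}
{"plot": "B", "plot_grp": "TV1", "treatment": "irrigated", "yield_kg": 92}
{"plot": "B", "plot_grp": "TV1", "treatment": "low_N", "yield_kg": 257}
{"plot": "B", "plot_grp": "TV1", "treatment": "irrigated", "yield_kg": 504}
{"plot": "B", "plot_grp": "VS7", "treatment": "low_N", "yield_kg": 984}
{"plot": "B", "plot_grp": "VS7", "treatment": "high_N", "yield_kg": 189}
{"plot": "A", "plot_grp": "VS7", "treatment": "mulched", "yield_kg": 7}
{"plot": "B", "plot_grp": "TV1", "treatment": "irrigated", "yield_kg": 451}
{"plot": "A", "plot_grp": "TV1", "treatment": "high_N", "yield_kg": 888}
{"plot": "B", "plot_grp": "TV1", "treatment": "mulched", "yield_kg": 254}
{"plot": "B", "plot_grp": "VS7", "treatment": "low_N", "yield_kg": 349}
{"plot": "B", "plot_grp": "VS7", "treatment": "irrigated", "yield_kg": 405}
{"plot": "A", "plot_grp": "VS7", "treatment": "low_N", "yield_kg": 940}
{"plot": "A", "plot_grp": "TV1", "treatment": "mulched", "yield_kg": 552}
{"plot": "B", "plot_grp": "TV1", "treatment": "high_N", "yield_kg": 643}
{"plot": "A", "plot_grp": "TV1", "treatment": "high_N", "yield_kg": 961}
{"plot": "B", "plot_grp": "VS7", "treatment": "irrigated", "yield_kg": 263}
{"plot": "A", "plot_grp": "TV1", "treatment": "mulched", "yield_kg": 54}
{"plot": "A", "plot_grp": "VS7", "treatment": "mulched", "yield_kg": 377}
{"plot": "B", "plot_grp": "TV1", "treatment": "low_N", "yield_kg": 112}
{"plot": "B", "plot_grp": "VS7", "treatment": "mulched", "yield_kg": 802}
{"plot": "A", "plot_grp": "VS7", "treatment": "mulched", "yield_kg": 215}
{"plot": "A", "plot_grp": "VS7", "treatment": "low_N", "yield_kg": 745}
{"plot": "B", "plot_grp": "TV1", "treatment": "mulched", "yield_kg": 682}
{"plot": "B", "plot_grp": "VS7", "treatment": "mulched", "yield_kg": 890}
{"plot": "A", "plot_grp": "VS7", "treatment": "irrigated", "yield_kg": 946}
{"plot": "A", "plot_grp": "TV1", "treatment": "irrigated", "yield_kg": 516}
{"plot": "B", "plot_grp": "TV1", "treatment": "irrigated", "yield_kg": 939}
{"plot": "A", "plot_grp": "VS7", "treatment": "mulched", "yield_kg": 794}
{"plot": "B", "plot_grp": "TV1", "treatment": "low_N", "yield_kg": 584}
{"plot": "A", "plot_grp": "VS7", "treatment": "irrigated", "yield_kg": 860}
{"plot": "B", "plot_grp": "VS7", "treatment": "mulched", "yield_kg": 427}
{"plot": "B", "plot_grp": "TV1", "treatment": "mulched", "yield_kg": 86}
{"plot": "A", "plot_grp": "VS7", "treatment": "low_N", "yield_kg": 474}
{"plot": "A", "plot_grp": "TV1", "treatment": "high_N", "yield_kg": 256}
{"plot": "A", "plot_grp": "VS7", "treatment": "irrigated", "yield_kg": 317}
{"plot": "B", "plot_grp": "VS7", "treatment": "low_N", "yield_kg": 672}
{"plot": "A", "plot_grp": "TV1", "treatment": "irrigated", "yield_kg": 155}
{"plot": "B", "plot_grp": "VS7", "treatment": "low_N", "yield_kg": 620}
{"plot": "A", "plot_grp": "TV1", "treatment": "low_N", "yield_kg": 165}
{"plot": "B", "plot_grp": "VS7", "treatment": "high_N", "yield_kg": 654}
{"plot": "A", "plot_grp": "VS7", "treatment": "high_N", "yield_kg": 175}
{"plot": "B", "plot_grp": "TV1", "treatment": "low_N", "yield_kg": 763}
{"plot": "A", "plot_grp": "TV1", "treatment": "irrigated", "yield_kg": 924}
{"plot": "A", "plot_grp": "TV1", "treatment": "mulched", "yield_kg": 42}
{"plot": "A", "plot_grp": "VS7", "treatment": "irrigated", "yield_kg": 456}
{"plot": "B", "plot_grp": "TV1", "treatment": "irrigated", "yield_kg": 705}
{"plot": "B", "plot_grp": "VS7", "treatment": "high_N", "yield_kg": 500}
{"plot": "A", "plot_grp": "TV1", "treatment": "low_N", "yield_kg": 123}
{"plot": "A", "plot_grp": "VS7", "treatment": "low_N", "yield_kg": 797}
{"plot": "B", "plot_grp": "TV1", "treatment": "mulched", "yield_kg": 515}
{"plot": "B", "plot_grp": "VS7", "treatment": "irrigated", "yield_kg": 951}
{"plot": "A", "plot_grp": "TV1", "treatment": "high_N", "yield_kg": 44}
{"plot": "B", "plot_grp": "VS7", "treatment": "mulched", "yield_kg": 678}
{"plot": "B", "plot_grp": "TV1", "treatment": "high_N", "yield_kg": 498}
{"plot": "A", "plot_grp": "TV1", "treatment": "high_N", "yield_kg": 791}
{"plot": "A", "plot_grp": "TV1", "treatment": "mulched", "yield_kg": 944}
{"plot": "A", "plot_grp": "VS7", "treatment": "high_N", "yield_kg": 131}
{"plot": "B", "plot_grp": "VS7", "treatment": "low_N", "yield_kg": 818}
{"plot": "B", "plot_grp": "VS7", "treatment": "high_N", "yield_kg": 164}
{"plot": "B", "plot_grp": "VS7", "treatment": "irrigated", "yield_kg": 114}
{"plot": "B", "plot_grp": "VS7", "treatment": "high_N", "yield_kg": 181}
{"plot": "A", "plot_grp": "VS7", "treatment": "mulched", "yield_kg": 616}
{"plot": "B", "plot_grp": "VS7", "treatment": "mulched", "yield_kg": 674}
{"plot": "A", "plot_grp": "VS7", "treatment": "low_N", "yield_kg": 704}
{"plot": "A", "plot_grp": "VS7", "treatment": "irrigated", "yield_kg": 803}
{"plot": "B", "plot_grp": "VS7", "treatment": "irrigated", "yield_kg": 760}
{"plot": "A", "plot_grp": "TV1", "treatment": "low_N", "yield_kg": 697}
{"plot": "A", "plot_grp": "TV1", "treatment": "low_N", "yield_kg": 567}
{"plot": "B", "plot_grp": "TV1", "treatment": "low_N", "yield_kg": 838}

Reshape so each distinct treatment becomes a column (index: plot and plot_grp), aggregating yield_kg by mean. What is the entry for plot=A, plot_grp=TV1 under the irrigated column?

583

Rows with plot=A, plot_grp=TV1 and treatment=irrigated: yield_kg values are 677, 683, 543, 516, 155, 924.
(677 + 683 + 543 + 516 + 155 + 924) / 6 = 583.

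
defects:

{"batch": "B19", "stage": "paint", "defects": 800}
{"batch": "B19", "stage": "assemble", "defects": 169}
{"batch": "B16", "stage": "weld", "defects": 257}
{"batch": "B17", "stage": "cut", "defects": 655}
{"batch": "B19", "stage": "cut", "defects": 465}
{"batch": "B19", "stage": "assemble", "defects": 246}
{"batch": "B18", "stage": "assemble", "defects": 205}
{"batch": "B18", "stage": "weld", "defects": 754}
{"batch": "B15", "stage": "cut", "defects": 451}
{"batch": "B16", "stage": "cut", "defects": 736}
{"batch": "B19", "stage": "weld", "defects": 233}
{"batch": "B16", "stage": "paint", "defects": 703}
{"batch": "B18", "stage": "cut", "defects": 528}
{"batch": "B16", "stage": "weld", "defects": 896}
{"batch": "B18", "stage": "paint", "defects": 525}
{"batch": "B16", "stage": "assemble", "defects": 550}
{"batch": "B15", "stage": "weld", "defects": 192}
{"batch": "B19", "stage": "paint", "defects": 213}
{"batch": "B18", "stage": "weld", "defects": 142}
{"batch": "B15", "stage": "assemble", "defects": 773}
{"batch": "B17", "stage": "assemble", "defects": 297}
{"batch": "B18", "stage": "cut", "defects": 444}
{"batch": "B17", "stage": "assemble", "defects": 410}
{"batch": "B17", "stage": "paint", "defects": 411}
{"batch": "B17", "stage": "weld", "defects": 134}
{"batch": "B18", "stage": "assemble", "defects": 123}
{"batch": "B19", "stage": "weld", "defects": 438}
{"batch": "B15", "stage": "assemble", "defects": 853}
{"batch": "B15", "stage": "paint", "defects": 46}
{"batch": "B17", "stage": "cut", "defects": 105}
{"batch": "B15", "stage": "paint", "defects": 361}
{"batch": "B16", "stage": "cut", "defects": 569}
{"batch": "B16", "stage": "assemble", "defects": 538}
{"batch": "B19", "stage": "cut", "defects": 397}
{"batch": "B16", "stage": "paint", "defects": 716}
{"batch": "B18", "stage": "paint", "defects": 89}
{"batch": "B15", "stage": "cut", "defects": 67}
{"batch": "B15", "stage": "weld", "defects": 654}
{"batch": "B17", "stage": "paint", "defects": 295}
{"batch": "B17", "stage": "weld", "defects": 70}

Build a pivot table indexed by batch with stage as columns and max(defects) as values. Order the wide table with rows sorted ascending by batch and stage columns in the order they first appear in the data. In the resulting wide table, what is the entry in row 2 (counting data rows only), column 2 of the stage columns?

550

With rows sorted ascending by batch, row 2 is batch=B16. stage columns in first-appearance order: paint, assemble, weld, cut; column 2 is assemble.
Long rows with batch=B16, stage=assemble: max(550, 538) = 550.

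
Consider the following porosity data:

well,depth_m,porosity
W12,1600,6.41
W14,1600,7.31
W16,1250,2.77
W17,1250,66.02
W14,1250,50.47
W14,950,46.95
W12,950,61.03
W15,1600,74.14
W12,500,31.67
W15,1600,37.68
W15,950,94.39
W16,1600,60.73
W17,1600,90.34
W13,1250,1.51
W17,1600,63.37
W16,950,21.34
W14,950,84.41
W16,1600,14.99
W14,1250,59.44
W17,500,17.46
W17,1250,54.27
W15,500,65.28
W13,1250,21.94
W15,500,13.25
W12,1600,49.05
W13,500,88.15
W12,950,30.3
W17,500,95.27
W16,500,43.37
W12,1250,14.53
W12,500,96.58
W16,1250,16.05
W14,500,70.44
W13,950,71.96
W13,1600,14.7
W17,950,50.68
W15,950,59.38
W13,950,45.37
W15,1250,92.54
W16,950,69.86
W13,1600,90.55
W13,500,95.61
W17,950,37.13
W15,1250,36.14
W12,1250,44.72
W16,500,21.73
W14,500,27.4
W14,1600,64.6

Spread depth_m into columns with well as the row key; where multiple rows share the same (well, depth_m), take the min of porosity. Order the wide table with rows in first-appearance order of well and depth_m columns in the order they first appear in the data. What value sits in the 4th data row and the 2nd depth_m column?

54.27

With rows in first-appearance order of well, row 4 is well=W17. depth_m columns in first-appearance order: 1600, 1250, 950, 500; column 2 is 1250.
Long rows with well=W17, depth_m=1250: min(66.02, 54.27) = 54.27.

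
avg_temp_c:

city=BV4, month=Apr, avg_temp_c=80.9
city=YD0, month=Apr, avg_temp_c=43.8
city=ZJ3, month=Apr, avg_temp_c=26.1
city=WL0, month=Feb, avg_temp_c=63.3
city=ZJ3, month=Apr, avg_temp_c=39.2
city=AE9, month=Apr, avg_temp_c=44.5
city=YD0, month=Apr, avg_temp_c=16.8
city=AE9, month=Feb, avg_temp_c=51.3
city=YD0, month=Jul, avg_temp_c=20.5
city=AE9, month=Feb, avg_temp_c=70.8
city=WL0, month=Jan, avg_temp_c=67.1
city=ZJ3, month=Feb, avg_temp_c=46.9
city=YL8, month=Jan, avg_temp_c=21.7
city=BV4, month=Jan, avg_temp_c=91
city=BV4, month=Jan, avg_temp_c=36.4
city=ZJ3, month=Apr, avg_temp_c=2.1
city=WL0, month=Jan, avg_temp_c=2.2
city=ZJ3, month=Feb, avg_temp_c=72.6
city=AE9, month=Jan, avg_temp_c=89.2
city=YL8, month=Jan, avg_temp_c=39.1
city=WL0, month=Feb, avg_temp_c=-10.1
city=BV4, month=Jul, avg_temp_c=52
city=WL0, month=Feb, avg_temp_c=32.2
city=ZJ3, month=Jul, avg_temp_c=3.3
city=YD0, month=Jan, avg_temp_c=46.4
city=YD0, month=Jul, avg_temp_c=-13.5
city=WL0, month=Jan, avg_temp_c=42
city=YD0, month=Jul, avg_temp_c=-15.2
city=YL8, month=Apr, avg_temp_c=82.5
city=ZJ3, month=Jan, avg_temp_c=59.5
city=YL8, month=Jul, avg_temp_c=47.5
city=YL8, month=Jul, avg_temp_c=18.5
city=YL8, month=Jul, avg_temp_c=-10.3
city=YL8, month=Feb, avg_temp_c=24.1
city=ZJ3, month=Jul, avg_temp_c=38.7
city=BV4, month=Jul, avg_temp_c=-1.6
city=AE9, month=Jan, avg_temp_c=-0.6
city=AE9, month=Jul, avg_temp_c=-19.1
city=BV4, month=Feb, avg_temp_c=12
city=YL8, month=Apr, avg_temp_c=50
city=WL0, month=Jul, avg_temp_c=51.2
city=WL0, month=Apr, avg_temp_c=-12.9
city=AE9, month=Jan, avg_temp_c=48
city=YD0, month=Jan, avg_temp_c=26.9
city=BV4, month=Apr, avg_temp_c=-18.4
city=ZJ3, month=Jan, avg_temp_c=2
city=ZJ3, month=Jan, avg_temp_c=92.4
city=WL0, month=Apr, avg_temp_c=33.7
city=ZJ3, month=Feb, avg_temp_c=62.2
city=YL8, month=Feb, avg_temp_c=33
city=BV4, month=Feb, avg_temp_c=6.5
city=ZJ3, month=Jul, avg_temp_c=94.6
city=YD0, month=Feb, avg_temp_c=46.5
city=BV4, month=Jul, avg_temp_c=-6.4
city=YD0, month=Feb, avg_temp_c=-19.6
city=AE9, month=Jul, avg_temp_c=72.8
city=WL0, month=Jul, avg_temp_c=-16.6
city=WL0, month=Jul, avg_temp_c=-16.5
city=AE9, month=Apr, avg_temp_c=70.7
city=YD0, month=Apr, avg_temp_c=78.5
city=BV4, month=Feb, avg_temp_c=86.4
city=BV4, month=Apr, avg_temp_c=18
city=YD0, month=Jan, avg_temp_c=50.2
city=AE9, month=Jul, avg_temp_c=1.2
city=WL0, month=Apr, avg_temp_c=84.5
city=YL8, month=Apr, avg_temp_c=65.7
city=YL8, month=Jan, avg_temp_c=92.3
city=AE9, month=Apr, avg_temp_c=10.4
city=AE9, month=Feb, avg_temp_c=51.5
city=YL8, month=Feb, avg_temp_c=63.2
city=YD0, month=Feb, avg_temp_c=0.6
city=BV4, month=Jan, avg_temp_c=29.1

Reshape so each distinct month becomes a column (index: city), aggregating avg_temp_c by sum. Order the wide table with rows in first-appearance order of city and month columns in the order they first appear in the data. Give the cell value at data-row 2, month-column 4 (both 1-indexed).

123.5

With rows in first-appearance order of city, row 2 is city=YD0. month columns in first-appearance order: Apr, Feb, Jul, Jan; column 4 is Jan.
Long rows with city=YD0, month=Jan: 46.4 + 26.9 + 50.2 = 123.5.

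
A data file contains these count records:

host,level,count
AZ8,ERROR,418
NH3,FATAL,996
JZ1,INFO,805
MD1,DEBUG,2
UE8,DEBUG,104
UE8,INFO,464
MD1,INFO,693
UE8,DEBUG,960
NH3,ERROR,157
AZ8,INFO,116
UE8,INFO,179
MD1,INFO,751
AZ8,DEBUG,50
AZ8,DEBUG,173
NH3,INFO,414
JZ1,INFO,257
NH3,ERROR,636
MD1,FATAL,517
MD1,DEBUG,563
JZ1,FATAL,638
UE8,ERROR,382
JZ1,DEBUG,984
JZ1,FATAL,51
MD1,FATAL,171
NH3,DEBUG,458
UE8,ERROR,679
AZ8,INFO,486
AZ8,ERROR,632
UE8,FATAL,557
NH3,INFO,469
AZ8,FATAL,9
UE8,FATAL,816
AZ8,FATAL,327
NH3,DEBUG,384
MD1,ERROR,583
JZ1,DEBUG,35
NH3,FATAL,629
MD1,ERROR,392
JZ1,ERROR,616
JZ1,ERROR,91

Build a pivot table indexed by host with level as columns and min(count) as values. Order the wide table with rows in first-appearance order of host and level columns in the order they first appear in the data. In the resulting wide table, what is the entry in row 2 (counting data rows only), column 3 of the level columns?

With rows in first-appearance order of host, row 2 is host=NH3. level columns in first-appearance order: ERROR, FATAL, INFO, DEBUG; column 3 is INFO.
Long rows with host=NH3, level=INFO: min(414, 469) = 414.

414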